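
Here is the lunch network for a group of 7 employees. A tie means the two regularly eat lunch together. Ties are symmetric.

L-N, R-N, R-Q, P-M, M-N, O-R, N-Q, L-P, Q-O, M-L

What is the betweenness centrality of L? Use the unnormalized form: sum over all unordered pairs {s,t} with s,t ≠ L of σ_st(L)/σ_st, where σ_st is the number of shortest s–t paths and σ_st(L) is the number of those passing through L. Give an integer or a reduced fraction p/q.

Pairs whose geodesics pass through L — N–P: 1/2; P–Q: 1/2; P–R: 1/2; P–O: 2/4.
All other pairs contribute 0.
Summing the contributions gives betweenness(L) = 2.

2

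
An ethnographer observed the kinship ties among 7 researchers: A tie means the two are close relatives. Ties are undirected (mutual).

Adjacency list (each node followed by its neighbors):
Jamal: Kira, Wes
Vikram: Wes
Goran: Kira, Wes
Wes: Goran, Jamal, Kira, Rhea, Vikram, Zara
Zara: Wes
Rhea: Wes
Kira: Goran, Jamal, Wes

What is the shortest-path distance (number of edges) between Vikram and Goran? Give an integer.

One shortest route is Vikram – Wes – Goran, which uses 2 edges, and Vikram and Goran are not directly tied, so nothing shorter exists. So d(Vikram,Goran) = 2.

2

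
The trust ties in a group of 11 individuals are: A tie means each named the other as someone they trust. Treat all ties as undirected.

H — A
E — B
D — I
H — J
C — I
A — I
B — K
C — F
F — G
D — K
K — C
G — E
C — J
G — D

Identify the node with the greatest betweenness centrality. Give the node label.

Unnormalized betweenness of each node: A:17/6, B:7/3, C:50/3, D:47/6, E:3/2, F:23/6, G:43/6, H:1, I:59/6, J:31/6, K:53/6.
C has the largest value, 50/3, making it the main broker — the node through which the most shortest paths run.

C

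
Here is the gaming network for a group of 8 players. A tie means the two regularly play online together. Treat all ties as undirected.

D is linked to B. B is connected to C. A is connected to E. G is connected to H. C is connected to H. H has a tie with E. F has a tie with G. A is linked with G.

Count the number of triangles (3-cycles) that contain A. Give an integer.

A's neighbors are E and G, but none of them are tied to each other, so no triangle contains A.

0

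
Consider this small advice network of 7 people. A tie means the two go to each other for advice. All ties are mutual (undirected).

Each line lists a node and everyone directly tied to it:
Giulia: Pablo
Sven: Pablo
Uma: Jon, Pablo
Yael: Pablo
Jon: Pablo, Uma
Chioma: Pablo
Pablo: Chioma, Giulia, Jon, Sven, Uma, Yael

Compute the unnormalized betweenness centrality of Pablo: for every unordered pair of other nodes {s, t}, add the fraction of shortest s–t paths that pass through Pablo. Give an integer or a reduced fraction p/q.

14

Pairs whose geodesics pass through Pablo — Yael–Chioma: 1; Yael–Jon: 1; Yael–Uma: 1; Yael–Giulia: 1; Yael–Sven: 1; Chioma–Jon: 1; Chioma–Uma: 1; Chioma–Giulia: 1; Chioma–Sven: 1; Jon–Giulia: 1; Jon–Sven: 1; Uma–Giulia: 1; Uma–Sven: 1; Giulia–Sven: 1.
All other pairs contribute 0.
Summing the contributions gives betweenness(Pablo) = 14.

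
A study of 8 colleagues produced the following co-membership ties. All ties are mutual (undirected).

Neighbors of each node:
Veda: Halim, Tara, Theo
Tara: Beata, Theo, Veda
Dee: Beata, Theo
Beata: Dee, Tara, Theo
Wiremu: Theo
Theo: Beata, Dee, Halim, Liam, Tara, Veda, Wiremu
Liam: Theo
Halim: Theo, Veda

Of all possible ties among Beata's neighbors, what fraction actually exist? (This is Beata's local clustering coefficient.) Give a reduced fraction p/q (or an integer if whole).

Beata's neighbors: Dee, Tara, and Theo (k = 3).
Possible neighbor pairs: C(3,2) = 3. Edges among them: Dee–Theo, Tara–Theo → e = 2.
Clustering(Beata) = 2/3.

2/3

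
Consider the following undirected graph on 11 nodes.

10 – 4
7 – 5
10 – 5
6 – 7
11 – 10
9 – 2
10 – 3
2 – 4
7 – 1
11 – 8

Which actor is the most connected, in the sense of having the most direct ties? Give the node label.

Degrees — 1:1, 2:2, 3:1, 4:2, 5:2, 6:1, 7:3, 8:1, 9:1, 10:4, 11:2.
The maximum is 4, attained only by 10.

10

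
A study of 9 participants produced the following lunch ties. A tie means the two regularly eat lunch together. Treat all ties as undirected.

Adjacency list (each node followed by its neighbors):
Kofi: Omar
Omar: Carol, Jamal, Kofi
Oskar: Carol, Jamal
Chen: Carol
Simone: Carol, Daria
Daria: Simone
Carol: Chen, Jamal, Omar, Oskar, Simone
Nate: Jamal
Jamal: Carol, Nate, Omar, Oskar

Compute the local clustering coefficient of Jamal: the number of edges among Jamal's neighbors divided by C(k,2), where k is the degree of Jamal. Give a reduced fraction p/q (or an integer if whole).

Jamal's neighbors: Carol, Nate, Omar, and Oskar (k = 4).
Possible neighbor pairs: C(4,2) = 6. Edges among them: Carol–Omar, Carol–Oskar → e = 2.
Clustering(Jamal) = 2/6 = 1/3.

1/3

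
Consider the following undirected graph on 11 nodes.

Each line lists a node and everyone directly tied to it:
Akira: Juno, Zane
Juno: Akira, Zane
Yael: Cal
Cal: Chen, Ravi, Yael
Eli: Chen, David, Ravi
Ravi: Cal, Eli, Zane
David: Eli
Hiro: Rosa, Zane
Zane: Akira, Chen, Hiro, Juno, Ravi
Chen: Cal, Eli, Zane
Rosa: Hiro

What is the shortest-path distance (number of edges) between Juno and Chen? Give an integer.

2

One shortest route is Juno – Zane – Chen, which uses 2 edges, and Juno and Chen are not directly tied, so nothing shorter exists. So d(Juno,Chen) = 2.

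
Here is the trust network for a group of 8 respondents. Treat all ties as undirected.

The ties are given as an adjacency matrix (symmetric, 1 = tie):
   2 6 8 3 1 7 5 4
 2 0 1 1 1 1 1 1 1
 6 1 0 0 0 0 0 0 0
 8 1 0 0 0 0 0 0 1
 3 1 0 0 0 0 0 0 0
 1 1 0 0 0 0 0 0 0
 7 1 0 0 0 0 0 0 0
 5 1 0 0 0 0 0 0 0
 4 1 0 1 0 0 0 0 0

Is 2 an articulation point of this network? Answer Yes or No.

Removing 2 leaves {6} with no path to {4 and 8}, so the network splits into 6 components. 2 is a cut vertex.

Yes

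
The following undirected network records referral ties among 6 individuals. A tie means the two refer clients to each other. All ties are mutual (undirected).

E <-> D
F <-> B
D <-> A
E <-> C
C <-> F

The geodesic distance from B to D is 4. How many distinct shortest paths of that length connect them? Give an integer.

The shortest distance is 4, and the only length-4 path is B–F–C–E–D. So there is exactly 1 shortest path.

1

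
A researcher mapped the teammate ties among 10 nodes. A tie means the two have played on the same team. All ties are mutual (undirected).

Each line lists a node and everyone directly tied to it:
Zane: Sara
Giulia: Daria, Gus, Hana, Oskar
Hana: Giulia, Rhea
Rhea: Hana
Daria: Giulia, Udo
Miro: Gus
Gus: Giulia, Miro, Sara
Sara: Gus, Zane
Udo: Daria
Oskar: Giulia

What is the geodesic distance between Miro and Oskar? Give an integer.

3

One shortest route is Miro – Gus – Giulia – Oskar, which uses 3 edges, and at distance 2 from Miro we only reach {Giulia, Sara}, which does not include Oskar. So d(Miro,Oskar) = 3.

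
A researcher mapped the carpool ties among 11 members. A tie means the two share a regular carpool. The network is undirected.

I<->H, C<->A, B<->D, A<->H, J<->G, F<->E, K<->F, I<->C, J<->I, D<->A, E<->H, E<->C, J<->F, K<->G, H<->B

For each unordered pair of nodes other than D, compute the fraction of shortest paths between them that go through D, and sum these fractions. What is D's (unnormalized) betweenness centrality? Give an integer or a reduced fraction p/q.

3/4

Pairs whose geodesics pass through D — B–A: 1/2; B–C: 1/4.
All other pairs contribute 0.
Summing the contributions gives betweenness(D) = 3/4.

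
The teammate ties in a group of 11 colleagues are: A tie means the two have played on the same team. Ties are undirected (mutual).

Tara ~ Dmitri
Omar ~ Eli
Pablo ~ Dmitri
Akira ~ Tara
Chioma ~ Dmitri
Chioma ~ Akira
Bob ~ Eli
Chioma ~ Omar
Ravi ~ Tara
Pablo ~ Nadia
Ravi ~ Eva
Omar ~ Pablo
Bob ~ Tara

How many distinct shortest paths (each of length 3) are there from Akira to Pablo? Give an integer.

The shortest distance is 3. The length-3 paths are: Akira–Chioma–Omar–Pablo; Akira–Tara–Dmitri–Pablo; Akira–Chioma–Dmitri–Pablo.
That gives 3 distinct shortest paths.

3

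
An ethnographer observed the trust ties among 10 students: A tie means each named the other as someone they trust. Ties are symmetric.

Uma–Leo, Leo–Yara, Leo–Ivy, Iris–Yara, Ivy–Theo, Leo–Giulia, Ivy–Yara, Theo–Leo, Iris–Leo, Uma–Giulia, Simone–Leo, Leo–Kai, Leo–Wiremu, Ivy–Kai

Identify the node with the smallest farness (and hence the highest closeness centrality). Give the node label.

Leo

Farness (sum of distances to all others) for each node — Giulia:16, Iris:16, Ivy:14, Kai:16, Leo:9, Simone:17, Theo:16, Uma:16, Wiremu:17, Yara:15.
The smallest farness is 9, for Leo, so Leo has the highest closeness.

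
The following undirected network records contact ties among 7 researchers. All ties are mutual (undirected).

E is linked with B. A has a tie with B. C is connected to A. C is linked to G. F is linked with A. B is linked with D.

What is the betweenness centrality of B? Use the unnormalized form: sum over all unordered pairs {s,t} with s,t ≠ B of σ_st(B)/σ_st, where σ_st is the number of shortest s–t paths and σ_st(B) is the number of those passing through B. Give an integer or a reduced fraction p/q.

Pairs whose geodesics pass through B — D–G: 1; D–C: 1; D–E: 1; D–F: 1; D–A: 1; G–E: 1; C–E: 1; E–F: 1; E–A: 1.
All other pairs contribute 0.
Summing the contributions gives betweenness(B) = 9.

9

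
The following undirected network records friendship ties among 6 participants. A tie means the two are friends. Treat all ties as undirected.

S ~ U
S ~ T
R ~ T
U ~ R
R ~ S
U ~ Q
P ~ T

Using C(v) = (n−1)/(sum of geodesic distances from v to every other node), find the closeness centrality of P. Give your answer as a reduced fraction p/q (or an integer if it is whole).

5/12

Distances from P: Q:4, R:2, S:2, T:1, U:3. Sum = 12.
n = 6, so closeness = 5/12.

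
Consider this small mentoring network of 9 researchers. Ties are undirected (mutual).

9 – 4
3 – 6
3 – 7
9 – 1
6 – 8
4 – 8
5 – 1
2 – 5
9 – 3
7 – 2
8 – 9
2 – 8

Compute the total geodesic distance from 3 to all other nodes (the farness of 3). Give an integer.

14

Distances from 3: 1:2, 2:2, 4:2, 5:3, 6:1, 7:1, 8:2, 9:1.
Sum = 2 + 2 + 2 + 3 + 1 + 1 + 2 + 1 = 14.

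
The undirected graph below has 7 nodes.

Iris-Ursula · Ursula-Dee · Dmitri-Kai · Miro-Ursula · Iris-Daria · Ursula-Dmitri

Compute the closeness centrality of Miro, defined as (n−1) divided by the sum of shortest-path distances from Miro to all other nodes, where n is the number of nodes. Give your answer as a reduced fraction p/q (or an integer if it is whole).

Distances from Miro: Daria:3, Dee:2, Dmitri:2, Iris:2, Kai:3, Ursula:1. Sum = 13.
n = 7, so closeness = 6/13.

6/13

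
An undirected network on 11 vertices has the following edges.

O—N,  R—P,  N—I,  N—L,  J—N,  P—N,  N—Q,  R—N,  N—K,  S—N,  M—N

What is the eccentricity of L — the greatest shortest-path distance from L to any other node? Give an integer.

Distances from L: I:2, J:2, K:2, M:2, N:1, O:2, P:2, Q:2, R:2, S:2.
The largest is 2 (to K, P, O, S, Q, M, R, J, and I), so the eccentricity of L is 2.

2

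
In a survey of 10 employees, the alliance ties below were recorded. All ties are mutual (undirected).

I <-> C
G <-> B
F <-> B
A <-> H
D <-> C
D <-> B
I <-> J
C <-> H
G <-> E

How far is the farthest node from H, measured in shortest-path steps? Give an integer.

Distances from H: A:1, B:3, C:1, D:2, E:5, F:4, G:4, I:2, J:3.
The largest is 5 (to E), so the eccentricity of H is 5.

5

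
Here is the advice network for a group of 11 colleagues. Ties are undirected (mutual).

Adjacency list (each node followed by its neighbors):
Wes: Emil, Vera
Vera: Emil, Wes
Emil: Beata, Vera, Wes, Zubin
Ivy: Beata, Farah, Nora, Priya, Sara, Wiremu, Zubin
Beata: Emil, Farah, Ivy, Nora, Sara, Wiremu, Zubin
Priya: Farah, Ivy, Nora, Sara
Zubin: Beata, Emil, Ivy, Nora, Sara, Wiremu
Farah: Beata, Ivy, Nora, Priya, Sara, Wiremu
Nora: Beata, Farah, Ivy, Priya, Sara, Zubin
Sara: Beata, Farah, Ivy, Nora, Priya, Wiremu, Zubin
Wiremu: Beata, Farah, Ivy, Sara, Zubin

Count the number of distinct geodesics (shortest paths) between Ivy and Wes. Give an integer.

The shortest distance is 3. The length-3 paths are: Ivy–Beata–Emil–Wes; Ivy–Zubin–Emil–Wes.
That gives 2 distinct shortest paths.

2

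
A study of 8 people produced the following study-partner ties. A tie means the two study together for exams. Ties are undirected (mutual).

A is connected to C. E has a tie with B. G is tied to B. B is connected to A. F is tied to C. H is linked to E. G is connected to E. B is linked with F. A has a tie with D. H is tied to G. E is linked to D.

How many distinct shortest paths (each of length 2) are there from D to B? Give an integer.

The shortest distance is 2. The length-2 paths are: D–E–B; D–A–B.
That gives 2 distinct shortest paths.

2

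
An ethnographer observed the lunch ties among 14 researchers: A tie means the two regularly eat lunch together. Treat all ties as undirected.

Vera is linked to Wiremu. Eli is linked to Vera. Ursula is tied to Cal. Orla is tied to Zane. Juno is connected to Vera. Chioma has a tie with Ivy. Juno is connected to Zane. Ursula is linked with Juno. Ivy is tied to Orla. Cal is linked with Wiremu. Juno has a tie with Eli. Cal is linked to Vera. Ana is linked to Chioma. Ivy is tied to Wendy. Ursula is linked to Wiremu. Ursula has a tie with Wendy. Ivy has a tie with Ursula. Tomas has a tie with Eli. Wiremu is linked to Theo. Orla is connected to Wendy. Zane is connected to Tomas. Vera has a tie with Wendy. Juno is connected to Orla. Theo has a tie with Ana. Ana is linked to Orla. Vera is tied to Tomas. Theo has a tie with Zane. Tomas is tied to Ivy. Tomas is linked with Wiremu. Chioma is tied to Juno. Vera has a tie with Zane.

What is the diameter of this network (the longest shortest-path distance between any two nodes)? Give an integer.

Eccentricity of each node (its greatest distance to any other): Ana:3, Cal:3, Chioma:3, Eli:3, Ivy:3, Juno:2, Orla:3, Theo:3, Tomas:3, Ursula:3, Vera:3, Wendy:3, Wiremu:3, Zane:2.
The maximum eccentricity is 3, realized for instance by the pair Orla–Cal via Orla – Wendy – Ursula – Cal. So the diameter is 3.

3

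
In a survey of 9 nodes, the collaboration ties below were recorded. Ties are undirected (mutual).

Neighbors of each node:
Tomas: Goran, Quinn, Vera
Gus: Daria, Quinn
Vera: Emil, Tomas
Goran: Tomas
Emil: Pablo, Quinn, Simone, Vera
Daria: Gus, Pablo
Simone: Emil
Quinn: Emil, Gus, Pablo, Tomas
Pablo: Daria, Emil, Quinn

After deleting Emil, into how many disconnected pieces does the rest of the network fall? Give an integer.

Without Emil, the remaining ties split the others into: {Daria, Goran, Gus, Pablo, Quinn, Tomas, Vera}; {Simone}.
That's 2 separate components.

2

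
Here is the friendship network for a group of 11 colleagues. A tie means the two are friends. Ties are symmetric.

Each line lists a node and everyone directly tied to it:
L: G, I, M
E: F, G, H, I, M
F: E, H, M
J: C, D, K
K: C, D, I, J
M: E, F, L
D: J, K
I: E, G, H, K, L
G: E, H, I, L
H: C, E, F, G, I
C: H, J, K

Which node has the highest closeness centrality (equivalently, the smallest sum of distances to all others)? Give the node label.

Farness (sum of distances to all others) for each node — C:19, D:26, E:17, F:21, G:18, H:16, I:15, J:23, K:18, L:20, M:23.
The smallest farness is 15, for I, so I has the highest closeness.

I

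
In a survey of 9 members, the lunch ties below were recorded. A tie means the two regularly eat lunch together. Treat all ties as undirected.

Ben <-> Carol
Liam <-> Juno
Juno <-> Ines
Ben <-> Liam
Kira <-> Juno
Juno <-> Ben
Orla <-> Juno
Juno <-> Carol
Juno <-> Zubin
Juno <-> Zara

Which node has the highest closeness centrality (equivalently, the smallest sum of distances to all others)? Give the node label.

Juno

Farness (sum of distances to all others) for each node — Ben:13, Carol:14, Ines:15, Juno:8, Kira:15, Liam:14, Orla:15, Zara:15, Zubin:15.
The smallest farness is 8, for Juno, so Juno has the highest closeness.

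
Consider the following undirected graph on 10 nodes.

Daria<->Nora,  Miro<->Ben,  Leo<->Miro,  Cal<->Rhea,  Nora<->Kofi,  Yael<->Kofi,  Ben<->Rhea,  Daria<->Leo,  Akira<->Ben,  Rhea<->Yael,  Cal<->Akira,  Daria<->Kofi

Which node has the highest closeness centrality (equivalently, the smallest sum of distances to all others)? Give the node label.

Rhea

Farness (sum of distances to all others) for each node — Akira:25, Ben:19, Cal:24, Daria:21, Kofi:20, Leo:21, Miro:20, Nora:25, Rhea:18, Yael:19.
The smallest farness is 18, for Rhea, so Rhea has the highest closeness.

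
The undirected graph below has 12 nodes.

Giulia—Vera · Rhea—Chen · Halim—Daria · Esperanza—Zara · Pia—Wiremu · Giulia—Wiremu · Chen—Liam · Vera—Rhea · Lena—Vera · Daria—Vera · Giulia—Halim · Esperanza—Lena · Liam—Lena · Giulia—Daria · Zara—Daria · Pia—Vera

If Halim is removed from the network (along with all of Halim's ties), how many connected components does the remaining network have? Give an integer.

Halim's neighbors (Daria and Giulia) remain reachable from one another through other ties, so the rest of the network stays in one piece.

1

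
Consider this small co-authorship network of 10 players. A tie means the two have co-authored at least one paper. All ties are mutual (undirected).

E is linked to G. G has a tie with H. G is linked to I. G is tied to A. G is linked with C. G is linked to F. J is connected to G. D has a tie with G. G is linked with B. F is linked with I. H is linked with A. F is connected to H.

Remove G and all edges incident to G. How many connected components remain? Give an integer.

6

Without G, the remaining ties split the others into: {D}; {E}; {J}; {A, F, H, I}; {B}; {C}.
That's 6 separate components.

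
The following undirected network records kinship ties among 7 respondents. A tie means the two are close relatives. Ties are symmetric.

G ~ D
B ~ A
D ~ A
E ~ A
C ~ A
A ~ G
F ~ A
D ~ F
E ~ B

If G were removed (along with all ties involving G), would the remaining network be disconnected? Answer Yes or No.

Even without G, every remaining node can still reach every other (the residual graph is connected), so G is not a cut vertex.

No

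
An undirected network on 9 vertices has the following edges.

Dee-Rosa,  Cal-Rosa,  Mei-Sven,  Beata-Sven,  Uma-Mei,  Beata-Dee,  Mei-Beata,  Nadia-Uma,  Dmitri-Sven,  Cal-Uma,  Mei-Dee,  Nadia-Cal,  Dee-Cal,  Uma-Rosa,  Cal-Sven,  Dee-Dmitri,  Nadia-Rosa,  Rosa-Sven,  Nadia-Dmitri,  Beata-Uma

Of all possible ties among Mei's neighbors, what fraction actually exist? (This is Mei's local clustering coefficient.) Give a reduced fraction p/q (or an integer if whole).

Mei's neighbors: Beata, Dee, Sven, and Uma (k = 4).
Possible neighbor pairs: C(4,2) = 6. Edges among them: Beata–Dee, Beata–Sven, Beata–Uma → e = 3.
Clustering(Mei) = 3/6 = 1/2.

1/2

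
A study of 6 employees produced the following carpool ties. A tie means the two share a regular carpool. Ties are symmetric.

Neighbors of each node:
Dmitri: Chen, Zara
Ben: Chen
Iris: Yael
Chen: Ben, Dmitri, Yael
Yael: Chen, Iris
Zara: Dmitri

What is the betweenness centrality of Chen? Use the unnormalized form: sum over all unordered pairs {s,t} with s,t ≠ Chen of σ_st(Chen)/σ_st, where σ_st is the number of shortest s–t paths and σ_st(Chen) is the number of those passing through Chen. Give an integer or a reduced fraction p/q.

Pairs whose geodesics pass through Chen — Zara–Yael: 1; Zara–Iris: 1; Zara–Ben: 1; Dmitri–Yael: 1; Dmitri–Iris: 1; Dmitri–Ben: 1; Yael–Ben: 1; Iris–Ben: 1.
All other pairs contribute 0.
Summing the contributions gives betweenness(Chen) = 8.

8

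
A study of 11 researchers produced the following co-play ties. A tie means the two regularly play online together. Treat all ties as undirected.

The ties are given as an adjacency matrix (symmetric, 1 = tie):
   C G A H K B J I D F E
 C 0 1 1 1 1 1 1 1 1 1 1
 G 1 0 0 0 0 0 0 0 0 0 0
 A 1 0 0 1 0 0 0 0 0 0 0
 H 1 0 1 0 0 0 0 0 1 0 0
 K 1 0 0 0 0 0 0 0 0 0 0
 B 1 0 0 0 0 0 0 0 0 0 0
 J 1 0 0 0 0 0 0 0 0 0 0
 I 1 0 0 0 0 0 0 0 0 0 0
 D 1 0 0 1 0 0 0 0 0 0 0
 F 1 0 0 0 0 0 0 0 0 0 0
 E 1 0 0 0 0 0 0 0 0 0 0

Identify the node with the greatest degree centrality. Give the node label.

C

Degrees — A:2, B:1, C:10, D:2, E:1, F:1, G:1, H:3, I:1, J:1, K:1.
The maximum is 10, attained only by C.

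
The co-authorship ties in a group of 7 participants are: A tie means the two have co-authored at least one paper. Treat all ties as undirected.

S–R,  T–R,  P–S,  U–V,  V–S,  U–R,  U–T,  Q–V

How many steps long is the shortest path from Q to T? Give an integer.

One shortest route is Q – V – U – T, which uses 3 edges, and at distance 2 from Q we only reach {S, U}, which does not include T. So d(Q,T) = 3.

3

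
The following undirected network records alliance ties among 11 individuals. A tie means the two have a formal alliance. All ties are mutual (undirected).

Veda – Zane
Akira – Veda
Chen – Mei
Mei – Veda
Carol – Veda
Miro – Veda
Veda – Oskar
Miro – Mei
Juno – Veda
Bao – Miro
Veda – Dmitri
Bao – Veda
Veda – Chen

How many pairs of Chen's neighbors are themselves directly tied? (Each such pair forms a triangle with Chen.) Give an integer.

1

Chen's neighbors: Mei and Veda.
Neighbor pairs that are themselves tied: Chen–Mei–Veda. Each forms one triangle with Chen, for 1 in total.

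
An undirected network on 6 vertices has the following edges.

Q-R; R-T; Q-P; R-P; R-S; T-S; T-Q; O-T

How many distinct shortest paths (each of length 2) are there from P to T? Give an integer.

The shortest distance is 2. The length-2 paths are: P–Q–T; P–R–T.
That gives 2 distinct shortest paths.

2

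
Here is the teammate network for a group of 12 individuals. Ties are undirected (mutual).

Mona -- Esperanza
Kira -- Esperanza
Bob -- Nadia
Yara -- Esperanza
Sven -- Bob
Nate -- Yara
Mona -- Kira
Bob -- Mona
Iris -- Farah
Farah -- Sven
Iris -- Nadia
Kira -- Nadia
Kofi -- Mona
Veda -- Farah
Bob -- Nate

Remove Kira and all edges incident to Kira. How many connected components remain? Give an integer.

Kira's neighbors (Esperanza, Mona, and Nadia) remain reachable from one another through other ties, so the rest of the network stays in one piece.

1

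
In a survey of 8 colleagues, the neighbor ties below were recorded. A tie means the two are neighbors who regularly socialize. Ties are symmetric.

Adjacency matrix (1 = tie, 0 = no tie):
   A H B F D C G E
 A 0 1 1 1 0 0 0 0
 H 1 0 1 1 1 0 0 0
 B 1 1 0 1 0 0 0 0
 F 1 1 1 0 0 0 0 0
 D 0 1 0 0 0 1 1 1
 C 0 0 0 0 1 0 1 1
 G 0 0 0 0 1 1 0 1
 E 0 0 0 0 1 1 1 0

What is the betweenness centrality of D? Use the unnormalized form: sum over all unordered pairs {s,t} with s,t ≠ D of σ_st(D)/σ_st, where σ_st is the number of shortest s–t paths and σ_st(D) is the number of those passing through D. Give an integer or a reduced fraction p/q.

Pairs whose geodesics pass through D — A–C: 1; A–G: 1; A–E: 1; H–C: 1; H–G: 1; H–E: 1; B–C: 1; B–G: 1; B–E: 1; F–C: 1; F–G: 1; F–E: 1.
All other pairs contribute 0.
Summing the contributions gives betweenness(D) = 12.

12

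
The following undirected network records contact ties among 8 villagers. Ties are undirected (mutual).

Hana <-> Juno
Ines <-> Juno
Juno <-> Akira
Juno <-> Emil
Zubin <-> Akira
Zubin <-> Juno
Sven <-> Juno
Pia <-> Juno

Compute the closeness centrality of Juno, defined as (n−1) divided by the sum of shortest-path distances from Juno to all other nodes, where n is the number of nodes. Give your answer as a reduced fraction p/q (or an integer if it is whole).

1

Distances from Juno: Akira:1, Emil:1, Hana:1, Ines:1, Pia:1, Sven:1, Zubin:1. Sum = 7.
n = 8, so closeness = 7/7 = 1.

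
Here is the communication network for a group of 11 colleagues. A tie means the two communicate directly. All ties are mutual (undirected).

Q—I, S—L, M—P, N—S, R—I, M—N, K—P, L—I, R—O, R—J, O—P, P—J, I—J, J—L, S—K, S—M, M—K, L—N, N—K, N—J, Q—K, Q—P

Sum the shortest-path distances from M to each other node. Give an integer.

18

Distances from M: I:3, J:2, K:1, L:2, N:1, O:2, P:1, Q:2, R:3, S:1.
Sum = 3 + 2 + 1 + 2 + 1 + 2 + 1 + 2 + 3 + 1 = 18.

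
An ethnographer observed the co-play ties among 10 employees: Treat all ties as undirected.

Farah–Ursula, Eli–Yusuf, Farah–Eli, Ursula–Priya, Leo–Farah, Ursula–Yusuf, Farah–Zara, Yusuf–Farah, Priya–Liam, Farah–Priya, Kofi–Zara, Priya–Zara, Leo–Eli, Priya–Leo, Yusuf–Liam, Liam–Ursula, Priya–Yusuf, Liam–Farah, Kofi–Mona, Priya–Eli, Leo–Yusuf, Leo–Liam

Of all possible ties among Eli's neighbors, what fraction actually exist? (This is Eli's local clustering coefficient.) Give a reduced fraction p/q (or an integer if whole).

Eli's neighbors: Farah, Leo, Priya, and Yusuf (k = 4).
Possible neighbor pairs: C(4,2) = 6. Edges among them: Farah–Leo, Farah–Priya, Farah–Yusuf, Leo–Priya, Leo–Yusuf, Priya–Yusuf → e = 6.
Clustering(Eli) = 6/6 = 1.

1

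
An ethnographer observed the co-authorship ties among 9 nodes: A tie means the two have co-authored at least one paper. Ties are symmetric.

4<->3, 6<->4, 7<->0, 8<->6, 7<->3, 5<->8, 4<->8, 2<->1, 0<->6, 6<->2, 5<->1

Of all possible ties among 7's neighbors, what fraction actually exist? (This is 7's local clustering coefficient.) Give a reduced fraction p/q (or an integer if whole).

7's neighbors: 0 and 3 (k = 2).
Possible neighbor pairs: C(2,2) = 1. Edges among them: none → e = 0.
Clustering(7) = 0/1.

0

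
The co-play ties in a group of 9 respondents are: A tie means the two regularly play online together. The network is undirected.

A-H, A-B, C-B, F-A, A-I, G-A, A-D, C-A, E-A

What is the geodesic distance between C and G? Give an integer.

One shortest route is C – A – G, which uses 2 edges, and C and G are not directly tied, so nothing shorter exists. So d(C,G) = 2.

2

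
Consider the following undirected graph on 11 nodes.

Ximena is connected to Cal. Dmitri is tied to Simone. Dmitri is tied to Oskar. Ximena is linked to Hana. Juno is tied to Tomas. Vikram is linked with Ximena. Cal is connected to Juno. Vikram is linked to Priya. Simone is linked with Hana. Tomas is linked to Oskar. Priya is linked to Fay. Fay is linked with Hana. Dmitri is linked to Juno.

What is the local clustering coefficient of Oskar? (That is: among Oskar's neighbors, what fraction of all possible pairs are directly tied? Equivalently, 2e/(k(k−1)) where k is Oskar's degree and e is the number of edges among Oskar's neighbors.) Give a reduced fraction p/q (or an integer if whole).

0

Oskar's neighbors: Dmitri and Tomas (k = 2).
Possible neighbor pairs: C(2,2) = 1. Edges among them: none → e = 0.
Clustering(Oskar) = 0/1.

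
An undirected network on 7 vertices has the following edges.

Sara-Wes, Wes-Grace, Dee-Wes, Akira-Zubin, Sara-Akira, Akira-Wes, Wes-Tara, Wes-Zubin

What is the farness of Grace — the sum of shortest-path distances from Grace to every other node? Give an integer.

11

Distances from Grace: Akira:2, Dee:2, Sara:2, Tara:2, Wes:1, Zubin:2.
Sum = 2 + 2 + 2 + 2 + 1 + 2 = 11.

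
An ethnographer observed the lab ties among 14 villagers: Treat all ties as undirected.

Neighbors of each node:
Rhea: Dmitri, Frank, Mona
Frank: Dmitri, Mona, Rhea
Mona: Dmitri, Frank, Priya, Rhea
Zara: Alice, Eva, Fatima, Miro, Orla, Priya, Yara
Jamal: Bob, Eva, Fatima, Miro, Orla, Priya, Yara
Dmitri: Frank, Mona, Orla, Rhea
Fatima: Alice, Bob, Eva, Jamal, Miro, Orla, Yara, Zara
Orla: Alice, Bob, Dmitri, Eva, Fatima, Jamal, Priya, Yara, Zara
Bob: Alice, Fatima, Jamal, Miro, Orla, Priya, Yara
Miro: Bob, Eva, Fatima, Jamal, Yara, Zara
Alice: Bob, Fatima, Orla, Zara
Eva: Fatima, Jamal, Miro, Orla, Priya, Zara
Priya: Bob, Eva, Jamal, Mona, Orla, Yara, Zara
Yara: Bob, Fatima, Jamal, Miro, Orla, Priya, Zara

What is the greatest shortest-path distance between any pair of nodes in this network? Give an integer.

Eccentricity of each node (its greatest distance to any other): Alice:3, Bob:3, Dmitri:3, Eva:3, Fatima:3, Frank:4, Jamal:3, Miro:4, Mona:3, Orla:2, Priya:2, Rhea:4, Yara:3, Zara:3.
The maximum eccentricity is 4, realized for instance by the pair Frank–Miro via Frank – Dmitri – Orla – Jamal – Miro. So the diameter is 4.

4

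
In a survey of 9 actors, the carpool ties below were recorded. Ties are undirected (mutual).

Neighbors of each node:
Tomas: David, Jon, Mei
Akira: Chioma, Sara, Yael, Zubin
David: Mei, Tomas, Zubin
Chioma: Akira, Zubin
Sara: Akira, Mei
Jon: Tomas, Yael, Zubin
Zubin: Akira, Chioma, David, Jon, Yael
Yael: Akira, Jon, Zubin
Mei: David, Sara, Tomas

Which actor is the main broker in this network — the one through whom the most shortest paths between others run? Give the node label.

Zubin

Unnormalized betweenness of each node: Akira:5, Chioma:0, David:37/12, Jon:17/6, Mei:31/12, Sara:25/12, Tomas:13/6, Yael:13/12, Zubin:49/6.
Zubin has the largest value, 49/6, making it the main broker — the node through which the most shortest paths run.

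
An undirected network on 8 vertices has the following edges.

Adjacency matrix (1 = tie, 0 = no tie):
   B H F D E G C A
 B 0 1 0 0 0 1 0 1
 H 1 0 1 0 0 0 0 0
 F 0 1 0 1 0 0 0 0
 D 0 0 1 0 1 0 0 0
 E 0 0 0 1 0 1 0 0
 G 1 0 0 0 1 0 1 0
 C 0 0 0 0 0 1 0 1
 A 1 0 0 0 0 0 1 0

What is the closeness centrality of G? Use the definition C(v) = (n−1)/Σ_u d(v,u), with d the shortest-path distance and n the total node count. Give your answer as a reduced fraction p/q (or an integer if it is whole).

7/12

Distances from G: A:2, B:1, C:1, D:2, E:1, F:3, H:2. Sum = 12.
n = 8, so closeness = 7/12.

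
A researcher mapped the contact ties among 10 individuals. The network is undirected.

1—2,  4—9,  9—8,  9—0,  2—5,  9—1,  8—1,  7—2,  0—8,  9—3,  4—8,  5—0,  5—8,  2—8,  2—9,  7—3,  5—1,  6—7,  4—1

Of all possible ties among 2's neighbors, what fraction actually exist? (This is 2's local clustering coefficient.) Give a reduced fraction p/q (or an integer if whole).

2's neighbors: 1, 5, 7, 8, and 9 (k = 5).
Possible neighbor pairs: C(5,2) = 10. Edges among them: 1–5, 1–8, 1–9, 5–8, 8–9 → e = 5.
Clustering(2) = 5/10 = 1/2.

1/2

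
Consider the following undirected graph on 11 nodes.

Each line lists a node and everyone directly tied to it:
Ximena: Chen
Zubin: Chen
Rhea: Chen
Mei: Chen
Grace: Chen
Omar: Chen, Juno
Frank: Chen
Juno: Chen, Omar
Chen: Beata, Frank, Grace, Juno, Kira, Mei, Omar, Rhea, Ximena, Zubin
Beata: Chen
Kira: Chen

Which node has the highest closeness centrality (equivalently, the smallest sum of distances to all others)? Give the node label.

Chen

Farness (sum of distances to all others) for each node — Beata:19, Chen:10, Frank:19, Grace:19, Juno:18, Kira:19, Mei:19, Omar:18, Rhea:19, Ximena:19, Zubin:19.
The smallest farness is 10, for Chen, so Chen has the highest closeness.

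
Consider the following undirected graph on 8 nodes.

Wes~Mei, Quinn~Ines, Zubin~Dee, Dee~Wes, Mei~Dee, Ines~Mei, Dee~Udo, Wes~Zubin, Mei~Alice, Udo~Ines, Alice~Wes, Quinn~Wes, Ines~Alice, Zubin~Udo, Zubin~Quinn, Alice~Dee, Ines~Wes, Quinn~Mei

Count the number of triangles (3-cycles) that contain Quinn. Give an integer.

4

Quinn's neighbors: Ines, Mei, Wes, and Zubin.
Neighbor pairs that are themselves tied: Quinn–Ines–Mei; Quinn–Ines–Wes; Quinn–Mei–Wes; Quinn–Wes–Zubin. Each forms one triangle with Quinn, for 4 in total.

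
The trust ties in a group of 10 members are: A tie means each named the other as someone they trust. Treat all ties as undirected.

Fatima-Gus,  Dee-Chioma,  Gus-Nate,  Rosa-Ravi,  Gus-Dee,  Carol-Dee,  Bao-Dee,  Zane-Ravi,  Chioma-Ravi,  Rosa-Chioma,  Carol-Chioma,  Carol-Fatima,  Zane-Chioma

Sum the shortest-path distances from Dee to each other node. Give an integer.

Distances from Dee: Bao:1, Carol:1, Chioma:1, Fatima:2, Gus:1, Nate:2, Ravi:2, Rosa:2, Zane:2.
Sum = 1 + 1 + 1 + 2 + 1 + 2 + 2 + 2 + 2 = 14.

14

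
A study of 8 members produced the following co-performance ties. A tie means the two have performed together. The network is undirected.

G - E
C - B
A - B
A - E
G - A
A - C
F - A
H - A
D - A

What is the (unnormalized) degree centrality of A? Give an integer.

7

A is directly tied to B, C, D, E, F, G, and H. That is 7 neighbors, so the degree of A is 7.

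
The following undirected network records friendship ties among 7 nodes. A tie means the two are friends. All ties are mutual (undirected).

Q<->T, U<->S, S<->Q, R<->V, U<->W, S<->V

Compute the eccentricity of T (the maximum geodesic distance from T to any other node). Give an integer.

Distances from T: Q:1, R:4, S:2, U:3, V:3, W:4.
The largest is 4 (to W and R), so the eccentricity of T is 4.

4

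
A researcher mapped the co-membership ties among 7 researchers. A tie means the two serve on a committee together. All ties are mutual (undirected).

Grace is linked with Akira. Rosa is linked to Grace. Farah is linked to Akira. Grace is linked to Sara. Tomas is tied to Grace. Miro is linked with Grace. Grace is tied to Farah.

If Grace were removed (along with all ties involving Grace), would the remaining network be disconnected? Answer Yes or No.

Yes

Removing Grace leaves {Sara} with no path to {Rosa}, so the network splits into 5 components. Grace is a cut vertex.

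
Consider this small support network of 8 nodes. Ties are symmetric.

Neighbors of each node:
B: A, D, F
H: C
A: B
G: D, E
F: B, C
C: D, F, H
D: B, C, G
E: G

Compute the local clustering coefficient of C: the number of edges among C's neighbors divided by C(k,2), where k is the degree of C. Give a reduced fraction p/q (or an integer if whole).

0

C's neighbors: D, F, and H (k = 3).
Possible neighbor pairs: C(3,2) = 3. Edges among them: none → e = 0.
Clustering(C) = 0/3 = 0.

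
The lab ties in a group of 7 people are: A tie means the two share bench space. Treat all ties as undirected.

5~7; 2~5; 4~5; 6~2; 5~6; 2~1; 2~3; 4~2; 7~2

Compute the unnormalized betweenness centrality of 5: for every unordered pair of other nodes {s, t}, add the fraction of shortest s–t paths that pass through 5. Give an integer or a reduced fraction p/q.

Pairs whose geodesics pass through 5 — 7–4: 1/2; 7–6: 1/2; 4–6: 1/2.
All other pairs contribute 0.
Summing the contributions gives betweenness(5) = 3/2.

3/2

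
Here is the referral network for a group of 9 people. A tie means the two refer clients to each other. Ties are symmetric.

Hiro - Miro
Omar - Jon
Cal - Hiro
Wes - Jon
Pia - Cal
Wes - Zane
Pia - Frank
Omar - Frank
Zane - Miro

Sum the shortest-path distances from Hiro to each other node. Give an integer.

Distances from Hiro: Cal:1, Frank:3, Jon:4, Miro:1, Omar:4, Pia:2, Wes:3, Zane:2.
Sum = 1 + 3 + 4 + 1 + 4 + 2 + 3 + 2 = 20.

20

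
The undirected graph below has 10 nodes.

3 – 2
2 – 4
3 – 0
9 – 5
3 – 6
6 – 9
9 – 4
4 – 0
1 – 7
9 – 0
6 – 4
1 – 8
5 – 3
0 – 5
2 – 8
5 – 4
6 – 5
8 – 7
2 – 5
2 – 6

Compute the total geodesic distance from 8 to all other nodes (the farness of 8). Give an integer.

Distances from 8: 0:3, 1:1, 2:1, 3:2, 4:2, 5:2, 6:2, 7:1, 9:3.
Sum = 3 + 1 + 1 + 2 + 2 + 2 + 2 + 1 + 3 = 17.

17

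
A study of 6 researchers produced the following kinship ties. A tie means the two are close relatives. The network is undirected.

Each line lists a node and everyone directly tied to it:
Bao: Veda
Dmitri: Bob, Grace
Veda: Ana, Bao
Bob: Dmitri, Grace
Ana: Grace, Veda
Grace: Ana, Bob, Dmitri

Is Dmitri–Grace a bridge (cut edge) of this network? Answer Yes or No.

No

Even without that edge, Dmitri still reaches Grace via Dmitri – Bob – Grace, so the network stays connected. Not a bridge.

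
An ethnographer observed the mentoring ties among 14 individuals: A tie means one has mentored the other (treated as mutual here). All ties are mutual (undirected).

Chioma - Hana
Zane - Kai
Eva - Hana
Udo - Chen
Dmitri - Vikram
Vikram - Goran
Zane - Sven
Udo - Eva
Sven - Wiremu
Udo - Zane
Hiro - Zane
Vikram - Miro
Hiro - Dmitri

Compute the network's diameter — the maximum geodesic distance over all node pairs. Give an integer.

Eccentricity of each node (its greatest distance to any other): Chen:6, Chioma:8, Dmitri:6, Eva:6, Goran:8, Hana:7, Hiro:5, Kai:5, Miro:8, Sven:5, Udo:5, Vikram:7, Wiremu:6, Zane:4.
The maximum eccentricity is 8, realized for instance by the pair Miro–Chioma via Miro – Vikram – Dmitri – Hiro – Zane – Udo – Eva – Hana – Chioma. So the diameter is 8.

8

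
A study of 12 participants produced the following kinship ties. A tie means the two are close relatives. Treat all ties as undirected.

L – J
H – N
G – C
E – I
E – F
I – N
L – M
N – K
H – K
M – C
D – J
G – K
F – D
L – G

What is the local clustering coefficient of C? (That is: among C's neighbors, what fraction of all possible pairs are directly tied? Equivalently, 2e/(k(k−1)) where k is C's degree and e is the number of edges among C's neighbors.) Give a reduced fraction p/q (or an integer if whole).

0

C's neighbors: G and M (k = 2).
Possible neighbor pairs: C(2,2) = 1. Edges among them: none → e = 0.
Clustering(C) = 0/1.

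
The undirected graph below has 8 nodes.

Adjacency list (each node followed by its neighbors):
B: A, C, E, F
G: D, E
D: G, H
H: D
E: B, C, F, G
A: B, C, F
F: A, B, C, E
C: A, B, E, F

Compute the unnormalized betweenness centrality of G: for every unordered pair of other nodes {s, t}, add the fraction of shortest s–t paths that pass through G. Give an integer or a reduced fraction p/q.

Pairs whose geodesics pass through G — H–F: 1; H–A: 3/3; H–C: 1; H–B: 1; H–E: 1; D–F: 1; D–A: 3/3; D–C: 1; D–B: 1; D–E: 1.
All other pairs contribute 0.
Summing the contributions gives betweenness(G) = 10.

10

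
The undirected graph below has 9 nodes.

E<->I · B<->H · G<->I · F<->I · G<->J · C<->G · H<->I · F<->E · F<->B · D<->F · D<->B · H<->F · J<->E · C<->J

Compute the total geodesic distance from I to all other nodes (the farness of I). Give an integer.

12

Distances from I: B:2, C:2, D:2, E:1, F:1, G:1, H:1, J:2.
Sum = 2 + 2 + 2 + 1 + 1 + 1 + 1 + 2 = 12.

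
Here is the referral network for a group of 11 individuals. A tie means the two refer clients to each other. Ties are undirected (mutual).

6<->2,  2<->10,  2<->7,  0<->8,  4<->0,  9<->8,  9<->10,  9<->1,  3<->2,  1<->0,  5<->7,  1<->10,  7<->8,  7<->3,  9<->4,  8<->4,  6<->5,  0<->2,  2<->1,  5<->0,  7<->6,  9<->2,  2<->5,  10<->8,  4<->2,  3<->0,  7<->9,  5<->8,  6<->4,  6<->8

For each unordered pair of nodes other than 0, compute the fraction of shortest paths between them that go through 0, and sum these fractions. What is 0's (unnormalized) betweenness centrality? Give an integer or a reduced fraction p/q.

Pairs whose geodesics pass through 0 — 5–3: 1/3; 5–4: 1/4; 5–1: 1/2; 3–8: 1/2; 3–4: 1/2; 3–1: 1/2; 8–2: 1/7; 8–1: 1/3; 4–1: 1/3.
All other pairs contribute 0.
Summing the contributions gives betweenness(0) = 95/28.

95/28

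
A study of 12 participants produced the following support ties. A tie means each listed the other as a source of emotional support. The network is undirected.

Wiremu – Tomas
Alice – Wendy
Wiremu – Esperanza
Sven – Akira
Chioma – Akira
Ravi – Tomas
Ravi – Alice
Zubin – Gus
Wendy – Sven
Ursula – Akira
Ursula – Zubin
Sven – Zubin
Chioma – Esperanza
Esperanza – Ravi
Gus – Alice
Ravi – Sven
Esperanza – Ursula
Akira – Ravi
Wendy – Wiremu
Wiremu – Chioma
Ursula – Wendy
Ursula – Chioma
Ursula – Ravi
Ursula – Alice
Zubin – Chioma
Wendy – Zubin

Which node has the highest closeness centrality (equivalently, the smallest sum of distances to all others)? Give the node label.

Farness (sum of distances to all others) for each node — Akira:19, Alice:18, Chioma:17, Esperanza:19, Gus:24, Ravi:16, Sven:18, Tomas:22, Ursula:15, Wendy:17, Wiremu:19, Zubin:18.
The smallest farness is 15, for Ursula, so Ursula has the highest closeness.

Ursula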